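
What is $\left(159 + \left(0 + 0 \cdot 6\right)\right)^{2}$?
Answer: $25281$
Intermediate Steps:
$\left(159 + \left(0 + 0 \cdot 6\right)\right)^{2} = \left(159 + \left(0 + 0\right)\right)^{2} = \left(159 + 0\right)^{2} = 159^{2} = 25281$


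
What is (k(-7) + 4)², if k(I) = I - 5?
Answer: 64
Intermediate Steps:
k(I) = -5 + I
(k(-7) + 4)² = ((-5 - 7) + 4)² = (-12 + 4)² = (-8)² = 64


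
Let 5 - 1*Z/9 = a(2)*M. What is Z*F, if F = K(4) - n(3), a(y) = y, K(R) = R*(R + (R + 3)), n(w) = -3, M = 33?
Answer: -25803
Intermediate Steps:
K(R) = R*(3 + 2*R) (K(R) = R*(R + (3 + R)) = R*(3 + 2*R))
Z = -549 (Z = 45 - 18*33 = 45 - 9*66 = 45 - 594 = -549)
F = 47 (F = 4*(3 + 2*4) - 1*(-3) = 4*(3 + 8) + 3 = 4*11 + 3 = 44 + 3 = 47)
Z*F = -549*47 = -25803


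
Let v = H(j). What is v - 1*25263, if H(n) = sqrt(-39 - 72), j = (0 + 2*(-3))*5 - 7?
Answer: -25263 + I*sqrt(111) ≈ -25263.0 + 10.536*I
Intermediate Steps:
j = -37 (j = (0 - 6)*5 - 7 = -6*5 - 7 = -30 - 7 = -37)
H(n) = I*sqrt(111) (H(n) = sqrt(-111) = I*sqrt(111))
v = I*sqrt(111) ≈ 10.536*I
v - 1*25263 = I*sqrt(111) - 1*25263 = I*sqrt(111) - 25263 = -25263 + I*sqrt(111)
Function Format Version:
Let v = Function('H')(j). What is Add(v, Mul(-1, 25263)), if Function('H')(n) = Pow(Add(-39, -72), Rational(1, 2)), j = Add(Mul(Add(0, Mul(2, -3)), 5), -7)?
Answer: Add(-25263, Mul(I, Pow(111, Rational(1, 2)))) ≈ Add(-25263., Mul(10.536, I))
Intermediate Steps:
j = -37 (j = Add(Mul(Add(0, -6), 5), -7) = Add(Mul(-6, 5), -7) = Add(-30, -7) = -37)
Function('H')(n) = Mul(I, Pow(111, Rational(1, 2))) (Function('H')(n) = Pow(-111, Rational(1, 2)) = Mul(I, Pow(111, Rational(1, 2))))
v = Mul(I, Pow(111, Rational(1, 2))) ≈ Mul(10.536, I)
Add(v, Mul(-1, 25263)) = Add(Mul(I, Pow(111, Rational(1, 2))), Mul(-1, 25263)) = Add(Mul(I, Pow(111, Rational(1, 2))), -25263) = Add(-25263, Mul(I, Pow(111, Rational(1, 2))))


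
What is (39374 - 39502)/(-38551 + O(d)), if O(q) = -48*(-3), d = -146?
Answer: 128/38407 ≈ 0.0033327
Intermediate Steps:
O(q) = 144
(39374 - 39502)/(-38551 + O(d)) = (39374 - 39502)/(-38551 + 144) = -128/(-38407) = -128*(-1/38407) = 128/38407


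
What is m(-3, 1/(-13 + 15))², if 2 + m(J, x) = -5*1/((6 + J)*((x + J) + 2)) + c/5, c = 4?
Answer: 1024/225 ≈ 4.5511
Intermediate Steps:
m(J, x) = -6/5 - 5/((6 + J)*(2 + J + x)) (m(J, x) = -2 + (-5*1/((6 + J)*((x + J) + 2)) + 4/5) = -2 + (-5*1/((6 + J)*((J + x) + 2)) + 4*(⅕)) = -2 + (-5*1/((6 + J)*(2 + J + x)) + ⅘) = -2 + (-5/((6 + J)*(2 + J + x)) + ⅘) = -2 + (⅘ - 5/((6 + J)*(2 + J + x))) = -6/5 - 5/((6 + J)*(2 + J + x)))
m(-3, 1/(-13 + 15))² = ((-97 - 48*(-3) - 36/(-13 + 15) - 6*(-3)² - 6*(-3)/(-13 + 15))/(5*(12 + (-3)² + 6/(-13 + 15) + 8*(-3) - 3/(-13 + 15))))² = ((-97 + 144 - 36/2 - 6*9 - 6*(-3)/2)/(5*(12 + 9 + 6/2 - 24 - 3/2)))² = ((-97 + 144 - 36*½ - 54 - 6*(-3)*½)/(5*(12 + 9 + 6*(½) - 24 - 3*½)))² = ((-97 + 144 - 18 - 54 + 9)/(5*(12 + 9 + 3 - 24 - 3/2)))² = ((⅕)*(-16)/(-3/2))² = ((⅕)*(-⅔)*(-16))² = (32/15)² = 1024/225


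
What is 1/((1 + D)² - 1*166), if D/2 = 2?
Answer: -1/141 ≈ -0.0070922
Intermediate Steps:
D = 4 (D = 2*2 = 4)
1/((1 + D)² - 1*166) = 1/((1 + 4)² - 1*166) = 1/(5² - 166) = 1/(25 - 166) = 1/(-141) = -1/141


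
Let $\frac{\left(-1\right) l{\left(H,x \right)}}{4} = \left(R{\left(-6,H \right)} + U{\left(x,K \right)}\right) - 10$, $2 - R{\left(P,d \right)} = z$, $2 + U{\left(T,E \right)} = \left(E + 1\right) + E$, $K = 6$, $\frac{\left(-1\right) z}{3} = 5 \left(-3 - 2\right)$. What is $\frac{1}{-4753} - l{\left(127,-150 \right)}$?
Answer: $- \frac{1368865}{4753} \approx -288.0$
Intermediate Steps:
$z = 75$ ($z = - 3 \cdot 5 \left(-3 - 2\right) = - 3 \cdot 5 \left(-5\right) = \left(-3\right) \left(-25\right) = 75$)
$U{\left(T,E \right)} = -1 + 2 E$ ($U{\left(T,E \right)} = -2 + \left(\left(E + 1\right) + E\right) = -2 + \left(\left(1 + E\right) + E\right) = -2 + \left(1 + 2 E\right) = -1 + 2 E$)
$R{\left(P,d \right)} = -73$ ($R{\left(P,d \right)} = 2 - 75 = -73$)
$l{\left(H,x \right)} = 288$ ($l{\left(H,x \right)} = - 4 \left(\left(-73 + \left(-1 + 2 \cdot 6\right)\right) - 10\right) = - 4 \left(\left(-73 + \left(-1 + 12\right)\right) - 10\right) = - 4 \left(\left(-73 + 11\right) - 10\right) = - 4 \left(-62 - 10\right) = \left(-4\right) \left(-72\right) = 288$)
$\frac{1}{-4753} - l{\left(127,-150 \right)} = \frac{1}{-4753} - 288 = - \frac{1}{4753} - 288 = - \frac{1368865}{4753}$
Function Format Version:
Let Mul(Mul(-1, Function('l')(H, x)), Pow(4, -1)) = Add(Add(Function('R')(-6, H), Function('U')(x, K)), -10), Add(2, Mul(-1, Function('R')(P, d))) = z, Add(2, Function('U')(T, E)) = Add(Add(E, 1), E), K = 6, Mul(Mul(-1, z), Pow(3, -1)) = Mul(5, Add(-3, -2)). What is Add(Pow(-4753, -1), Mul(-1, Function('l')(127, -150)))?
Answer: Rational(-1368865, 4753) ≈ -288.00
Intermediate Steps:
z = 75 (z = Mul(-3, Mul(5, Add(-3, -2))) = Mul(-3, Mul(5, -5)) = Mul(-3, -25) = 75)
Function('U')(T, E) = Add(-1, Mul(2, E)) (Function('U')(T, E) = Add(-2, Add(Add(E, 1), E)) = Add(-2, Add(Add(1, E), E)) = Add(-2, Add(1, Mul(2, E))) = Add(-1, Mul(2, E)))
Function('R')(P, d) = -73 (Function('R')(P, d) = Add(2, Mul(-1, 75)) = Add(2, -75) = -73)
Function('l')(H, x) = 288 (Function('l')(H, x) = Mul(-4, Add(Add(-73, Add(-1, Mul(2, 6))), -10)) = Mul(-4, Add(Add(-73, Add(-1, 12)), -10)) = Mul(-4, Add(Add(-73, 11), -10)) = Mul(-4, Add(-62, -10)) = Mul(-4, -72) = 288)
Add(Pow(-4753, -1), Mul(-1, Function('l')(127, -150))) = Add(Pow(-4753, -1), Mul(-1, 288)) = Add(Rational(-1, 4753), -288) = Rational(-1368865, 4753)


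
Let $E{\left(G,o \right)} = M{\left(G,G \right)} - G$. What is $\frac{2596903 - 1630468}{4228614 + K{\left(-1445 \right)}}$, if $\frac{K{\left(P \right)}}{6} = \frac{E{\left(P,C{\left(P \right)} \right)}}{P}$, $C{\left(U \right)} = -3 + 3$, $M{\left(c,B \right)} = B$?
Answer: $\frac{322145}{1409538} \approx 0.22855$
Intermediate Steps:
$C{\left(U \right)} = 0$
$E{\left(G,o \right)} = 0$ ($E{\left(G,o \right)} = G - G = 0$)
$K{\left(P \right)} = 0$ ($K{\left(P \right)} = 6 \frac{0}{P} = 6 \cdot 0 = 0$)
$\frac{2596903 - 1630468}{4228614 + K{\left(-1445 \right)}} = \frac{2596903 - 1630468}{4228614 + 0} = \frac{966435}{4228614} = 966435 \cdot \frac{1}{4228614} = \frac{322145}{1409538}$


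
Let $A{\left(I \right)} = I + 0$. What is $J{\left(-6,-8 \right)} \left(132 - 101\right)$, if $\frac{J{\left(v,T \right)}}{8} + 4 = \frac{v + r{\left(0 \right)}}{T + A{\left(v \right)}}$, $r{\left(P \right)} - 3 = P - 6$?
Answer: $- \frac{5828}{7} \approx -832.57$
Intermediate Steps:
$r{\left(P \right)} = -3 + P$ ($r{\left(P \right)} = 3 + \left(P - 6\right) = 3 + \left(-6 + P\right) = -3 + P$)
$A{\left(I \right)} = I$
$J{\left(v,T \right)} = -32 + \frac{8 \left(-3 + v\right)}{T + v}$ ($J{\left(v,T \right)} = -32 + 8 \frac{v + \left(-3 + 0\right)}{T + v} = -32 + 8 \frac{v - 3}{T + v} = -32 + 8 \frac{-3 + v}{T + v} = -32 + \frac{8 \left(-3 + v\right)}{T + v}$)
$J{\left(-6,-8 \right)} \left(132 - 101\right) = \frac{8 \left(-3 - -32 - -18\right)}{-8 - 6} \left(132 - 101\right) = \frac{8 \left(-3 + 32 + 18\right)}{-14} \cdot 31 = 8 \left(- \frac{1}{14}\right) 47 \cdot 31 = \left(- \frac{188}{7}\right) 31 = - \frac{5828}{7}$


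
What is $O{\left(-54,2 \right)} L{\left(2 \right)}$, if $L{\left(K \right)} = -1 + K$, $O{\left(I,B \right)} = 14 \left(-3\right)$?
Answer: $-42$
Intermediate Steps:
$O{\left(I,B \right)} = -42$
$O{\left(-54,2 \right)} L{\left(2 \right)} = - 42 \left(-1 + 2\right) = \left(-42\right) 1 = -42$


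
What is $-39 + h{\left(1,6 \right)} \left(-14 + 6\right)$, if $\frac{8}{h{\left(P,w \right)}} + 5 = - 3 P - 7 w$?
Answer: $- \frac{943}{25} \approx -37.72$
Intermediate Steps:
$h{\left(P,w \right)} = \frac{8}{-5 - 7 w - 3 P}$ ($h{\left(P,w \right)} = \frac{8}{-5 - \left(3 P + 7 w\right)} = \frac{8}{-5 - 7 w - 3 P}$)
$-39 + h{\left(1,6 \right)} \left(-14 + 6\right) = -39 + - \frac{8}{5 + 3 \cdot 1 + 7 \cdot 6} \left(-14 + 6\right) = -39 + - \frac{8}{5 + 3 + 42} \left(-8\right) = -39 + - \frac{8}{50} \left(-8\right) = -39 + \left(-8\right) \frac{1}{50} \left(-8\right) = -39 - - \frac{32}{25} = -39 + \frac{32}{25} = - \frac{943}{25}$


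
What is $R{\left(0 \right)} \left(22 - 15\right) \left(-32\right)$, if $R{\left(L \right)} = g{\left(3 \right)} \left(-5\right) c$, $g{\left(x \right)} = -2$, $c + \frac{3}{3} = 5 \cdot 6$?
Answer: $-64960$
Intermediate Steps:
$c = 29$ ($c = -1 + 5 \cdot 6 = -1 + 30 = 29$)
$R{\left(L \right)} = 290$ ($R{\left(L \right)} = \left(-2\right) \left(-5\right) 29 = 10 \cdot 29 = 290$)
$R{\left(0 \right)} \left(22 - 15\right) \left(-32\right) = 290 \left(22 - 15\right) \left(-32\right) = 290 \cdot 7 \left(-32\right) = 2030 \left(-32\right) = -64960$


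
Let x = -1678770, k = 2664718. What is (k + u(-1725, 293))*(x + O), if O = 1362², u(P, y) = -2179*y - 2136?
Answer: 356802372990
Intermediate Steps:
u(P, y) = -2136 - 2179*y
O = 1855044
(k + u(-1725, 293))*(x + O) = (2664718 + (-2136 - 2179*293))*(-1678770 + 1855044) = (2664718 + (-2136 - 638447))*176274 = (2664718 - 640583)*176274 = 2024135*176274 = 356802372990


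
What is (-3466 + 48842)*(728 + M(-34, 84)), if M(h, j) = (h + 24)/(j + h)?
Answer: 165123264/5 ≈ 3.3025e+7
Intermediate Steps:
M(h, j) = (24 + h)/(h + j)
(-3466 + 48842)*(728 + M(-34, 84)) = (-3466 + 48842)*(728 + (24 - 34)/(-34 + 84)) = 45376*(728 - 10/50) = 45376*(728 + (1/50)*(-10)) = 45376*(728 - ⅕) = 45376*(3639/5) = 165123264/5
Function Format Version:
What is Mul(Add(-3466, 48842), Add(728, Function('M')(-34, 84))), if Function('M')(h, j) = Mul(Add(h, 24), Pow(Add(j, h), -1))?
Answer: Rational(165123264, 5) ≈ 3.3025e+7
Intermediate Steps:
Function('M')(h, j) = Mul(Pow(Add(h, j), -1), Add(24, h)) (Function('M')(h, j) = Mul(Add(24, h), Pow(Add(h, j), -1)) = Mul(Pow(Add(h, j), -1), Add(24, h)))
Mul(Add(-3466, 48842), Add(728, Function('M')(-34, 84))) = Mul(Add(-3466, 48842), Add(728, Mul(Pow(Add(-34, 84), -1), Add(24, -34)))) = Mul(45376, Add(728, Mul(Pow(50, -1), -10))) = Mul(45376, Add(728, Mul(Rational(1, 50), -10))) = Mul(45376, Add(728, Rational(-1, 5))) = Mul(45376, Rational(3639, 5)) = Rational(165123264, 5)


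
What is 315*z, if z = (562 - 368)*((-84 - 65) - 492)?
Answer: -39171510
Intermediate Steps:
z = -124354 (z = 194*(-149 - 492) = 194*(-641) = -124354)
315*z = 315*(-124354) = -39171510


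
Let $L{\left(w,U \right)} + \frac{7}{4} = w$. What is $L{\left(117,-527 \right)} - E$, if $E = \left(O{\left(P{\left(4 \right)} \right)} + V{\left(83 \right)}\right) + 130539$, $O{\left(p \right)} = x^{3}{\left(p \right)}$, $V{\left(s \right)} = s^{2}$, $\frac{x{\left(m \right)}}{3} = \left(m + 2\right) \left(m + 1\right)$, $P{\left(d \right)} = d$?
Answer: $- \frac{3465251}{4} \approx -8.6631 \cdot 10^{5}$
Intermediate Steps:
$x{\left(m \right)} = 3 \left(1 + m\right) \left(2 + m\right)$ ($x{\left(m \right)} = 3 \left(m + 2\right) \left(m + 1\right) = 3 \left(2 + m\right) \left(1 + m\right) = 3 \left(1 + m\right) \left(2 + m\right)$)
$O{\left(p \right)} = \left(6 + 3 p^{2} + 9 p\right)^{3}$
$L{\left(w,U \right)} = - \frac{7}{4} + w$
$E = 866428$ ($E = \left(27 \left(2 + 4^{2} + 3 \cdot 4\right)^{3} + 83^{2}\right) + 130539 = \left(27 \left(2 + 16 + 12\right)^{3} + 6889\right) + 130539 = \left(27 \cdot 30^{3} + 6889\right) + 130539 = \left(27 \cdot 27000 + 6889\right) + 130539 = \left(729000 + 6889\right) + 130539 = 735889 + 130539 = 866428$)
$L{\left(117,-527 \right)} - E = \left(- \frac{7}{4} + 117\right) - 866428 = \frac{461}{4} - 866428 = - \frac{3465251}{4}$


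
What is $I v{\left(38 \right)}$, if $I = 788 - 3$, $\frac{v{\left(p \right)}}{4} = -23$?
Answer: $-72220$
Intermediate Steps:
$v{\left(p \right)} = -92$ ($v{\left(p \right)} = 4 \left(-23\right) = -92$)
$I = 785$ ($I = 788 - 3 = 785$)
$I v{\left(38 \right)} = 785 \left(-92\right) = -72220$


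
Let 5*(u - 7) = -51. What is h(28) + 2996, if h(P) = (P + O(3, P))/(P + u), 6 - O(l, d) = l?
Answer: 11989/4 ≈ 2997.3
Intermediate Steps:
u = -16/5 (u = 7 + (⅕)*(-51) = 7 - 51/5 = -16/5 ≈ -3.2000)
O(l, d) = 6 - l
h(P) = (3 + P)/(-16/5 + P) (h(P) = (P + (6 - 1*3))/(P - 16/5) = (P + (6 - 3))/(-16/5 + P) = (P + 3)/(-16/5 + P) = (3 + P)/(-16/5 + P))
h(28) + 2996 = 5*(3 + 28)/(-16 + 5*28) + 2996 = 5*31/(-16 + 140) + 2996 = 5*31/124 + 2996 = 5*(1/124)*31 + 2996 = 5/4 + 2996 = 11989/4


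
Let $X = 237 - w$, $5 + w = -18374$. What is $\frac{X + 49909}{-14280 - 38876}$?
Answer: $- \frac{68525}{53156} \approx -1.2891$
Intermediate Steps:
$w = -18379$ ($w = -5 - 18374 = -18379$)
$X = 18616$ ($X = 237 - -18379 = 237 + 18379 = 18616$)
$\frac{X + 49909}{-14280 - 38876} = \frac{18616 + 49909}{-14280 - 38876} = \frac{68525}{-53156} = 68525 \left(- \frac{1}{53156}\right) = - \frac{68525}{53156}$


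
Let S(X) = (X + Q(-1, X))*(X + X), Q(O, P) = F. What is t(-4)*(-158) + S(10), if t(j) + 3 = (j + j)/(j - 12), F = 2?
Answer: 635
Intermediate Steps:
Q(O, P) = 2
t(j) = -3 + 2*j/(-12 + j) (t(j) = -3 + (j + j)/(j - 12) = -3 + (2*j)/(-12 + j) = -3 + 2*j/(-12 + j))
S(X) = 2*X*(2 + X) (S(X) = (X + 2)*(X + X) = (2 + X)*(2*X) = 2*X*(2 + X))
t(-4)*(-158) + S(10) = ((36 - 1*(-4))/(-12 - 4))*(-158) + 2*10*(2 + 10) = ((36 + 4)/(-16))*(-158) + 2*10*12 = -1/16*40*(-158) + 240 = -5/2*(-158) + 240 = 395 + 240 = 635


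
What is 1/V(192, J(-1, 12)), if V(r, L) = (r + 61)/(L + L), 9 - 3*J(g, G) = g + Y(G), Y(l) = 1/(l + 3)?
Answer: 298/11385 ≈ 0.026175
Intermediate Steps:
Y(l) = 1/(3 + l)
J(g, G) = 3 - g/3 - 1/(3*(3 + G)) (J(g, G) = 3 - (g + 1/(3 + G))/3 = 3 + (-g/3 - 1/(3*(3 + G))) = 3 - g/3 - 1/(3*(3 + G)))
V(r, L) = (61 + r)/(2*L) (V(r, L) = (61 + r)/((2*L)) = (61 + r)*(1/(2*L)) = (61 + r)/(2*L))
1/V(192, J(-1, 12)) = 1/((61 + 192)/(2*(((-1 + (3 + 12)*(9 - 1*(-1)))/(3*(3 + 12)))))) = 1/((½)*253/((⅓)*(-1 + 15*(9 + 1))/15)) = 1/((½)*253/((⅓)*(1/15)*(-1 + 15*10))) = 1/((½)*253/((⅓)*(1/15)*(-1 + 150))) = 1/((½)*253/((⅓)*(1/15)*149)) = 1/((½)*253/(149/45)) = 1/((½)*(45/149)*253) = 1/(11385/298) = 298/11385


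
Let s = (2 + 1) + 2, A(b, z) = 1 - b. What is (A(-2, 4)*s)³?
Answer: 3375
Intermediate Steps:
s = 5 (s = 3 + 2 = 5)
(A(-2, 4)*s)³ = ((1 - 1*(-2))*5)³ = ((1 + 2)*5)³ = (3*5)³ = 15³ = 3375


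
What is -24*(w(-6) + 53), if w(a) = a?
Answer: -1128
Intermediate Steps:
-24*(w(-6) + 53) = -24*(-6 + 53) = -24*47 = -1128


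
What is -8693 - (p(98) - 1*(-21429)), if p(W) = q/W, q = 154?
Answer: -210865/7 ≈ -30124.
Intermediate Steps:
p(W) = 154/W
-8693 - (p(98) - 1*(-21429)) = -8693 - (154/98 - 1*(-21429)) = -8693 - (154*(1/98) + 21429) = -8693 - (11/7 + 21429) = -8693 - 1*150014/7 = -8693 - 150014/7 = -210865/7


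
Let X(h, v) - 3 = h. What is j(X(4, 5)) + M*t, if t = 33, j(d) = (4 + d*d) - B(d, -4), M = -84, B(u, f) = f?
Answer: -2715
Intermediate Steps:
X(h, v) = 3 + h
j(d) = 8 + d² (j(d) = (4 + d*d) - 1*(-4) = (4 + d²) + 4 = 8 + d²)
j(X(4, 5)) + M*t = (8 + (3 + 4)²) - 84*33 = (8 + 7²) - 2772 = (8 + 49) - 2772 = 57 - 2772 = -2715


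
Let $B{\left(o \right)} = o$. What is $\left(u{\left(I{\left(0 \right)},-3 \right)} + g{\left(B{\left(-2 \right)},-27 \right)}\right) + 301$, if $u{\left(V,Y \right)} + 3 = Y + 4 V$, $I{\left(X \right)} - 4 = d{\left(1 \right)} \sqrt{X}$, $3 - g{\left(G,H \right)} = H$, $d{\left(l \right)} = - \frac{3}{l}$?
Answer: $341$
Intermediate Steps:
$g{\left(G,H \right)} = 3 - H$
$I{\left(X \right)} = 4 - 3 \sqrt{X}$ ($I{\left(X \right)} = 4 + - \frac{3}{1} \sqrt{X} = 4 + \left(-3\right) 1 \sqrt{X} = 4 - 3 \sqrt{X}$)
$u{\left(V,Y \right)} = -3 + Y + 4 V$ ($u{\left(V,Y \right)} = -3 + \left(Y + 4 V\right) = -3 + Y + 4 V$)
$\left(u{\left(I{\left(0 \right)},-3 \right)} + g{\left(B{\left(-2 \right)},-27 \right)}\right) + 301 = \left(\left(-3 - 3 + 4 \left(4 - 3 \sqrt{0}\right)\right) + \left(3 - -27\right)\right) + 301 = \left(\left(-3 - 3 + 4 \left(4 - 0\right)\right) + \left(3 + 27\right)\right) + 301 = \left(\left(-3 - 3 + 4 \left(4 + 0\right)\right) + 30\right) + 301 = \left(\left(-3 - 3 + 4 \cdot 4\right) + 30\right) + 301 = \left(\left(-3 - 3 + 16\right) + 30\right) + 301 = \left(10 + 30\right) + 301 = 40 + 301 = 341$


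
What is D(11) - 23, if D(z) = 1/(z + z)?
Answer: -505/22 ≈ -22.955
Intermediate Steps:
D(z) = 1/(2*z)
D(11) - 23 = (1/2)/11 - 23 = (1/2)*(1/11) - 23 = 1/22 - 23 = -505/22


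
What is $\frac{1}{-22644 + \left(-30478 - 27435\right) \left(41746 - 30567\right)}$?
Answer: $- \frac{1}{647432071} \approx -1.5446 \cdot 10^{-9}$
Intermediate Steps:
$\frac{1}{-22644 + \left(-30478 - 27435\right) \left(41746 - 30567\right)} = \frac{1}{-22644 - 647409427} = \frac{1}{-647432071} = - \frac{1}{647432071}$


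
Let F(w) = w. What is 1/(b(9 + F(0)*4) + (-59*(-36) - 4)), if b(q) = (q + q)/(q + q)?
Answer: 1/2121 ≈ 0.00047148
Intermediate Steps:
b(q) = 1 (b(q) = (2*q)/((2*q)) = (2*q)*(1/(2*q)) = 1)
1/(b(9 + F(0)*4) + (-59*(-36) - 4)) = 1/(1 + (-59*(-36) - 4)) = 1/(1 + (2124 - 4)) = 1/(1 + 2120) = 1/2121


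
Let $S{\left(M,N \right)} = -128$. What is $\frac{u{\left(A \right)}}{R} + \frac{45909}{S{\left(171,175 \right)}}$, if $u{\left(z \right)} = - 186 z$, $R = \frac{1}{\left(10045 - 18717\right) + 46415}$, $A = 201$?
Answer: $- \frac{180615700053}{128} \approx -1.4111 \cdot 10^{9}$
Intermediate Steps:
$R = \frac{1}{37743}$ ($R = \frac{1}{\left(10045 - 18717\right) + 46415} = \frac{1}{-8672 + 46415} = \frac{1}{37743} \approx 2.6495 \cdot 10^{-5}$)
$\frac{u{\left(A \right)}}{R} + \frac{45909}{S{\left(171,175 \right)}} = \left(-186\right) 201 \frac{1}{\frac{1}{37743}} + \frac{45909}{-128} = \left(-37386\right) 37743 + 45909 \left(- \frac{1}{128}\right) = -1411059798 - \frac{45909}{128} = - \frac{180615700053}{128}$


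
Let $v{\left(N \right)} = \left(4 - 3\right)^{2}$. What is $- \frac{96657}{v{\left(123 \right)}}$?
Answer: $-96657$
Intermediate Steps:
$v{\left(N \right)} = 1$ ($v{\left(N \right)} = 1^{2} = 1$)
$- \frac{96657}{v{\left(123 \right)}} = - \frac{96657}{1} = \left(-96657\right) 1 = -96657$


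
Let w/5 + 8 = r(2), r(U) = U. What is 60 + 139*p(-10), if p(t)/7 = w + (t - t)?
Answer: -29130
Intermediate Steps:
w = -30 (w = -40 + 5*2 = -40 + 10 = -30)
p(t) = -210 (p(t) = 7*(-30 + (t - t)) = 7*(-30 + 0) = 7*(-30) = -210)
60 + 139*p(-10) = 60 + 139*(-210) = 60 - 29190 = -29130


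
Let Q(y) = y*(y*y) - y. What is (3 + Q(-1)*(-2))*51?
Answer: 153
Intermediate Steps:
Q(y) = y³ - y (Q(y) = y*y² - y = y³ - y)
(3 + Q(-1)*(-2))*51 = (3 + ((-1)³ - 1*(-1))*(-2))*51 = (3 + (-1 + 1)*(-2))*51 = (3 + 0*(-2))*51 = (3 + 0)*51 = 3*51 = 153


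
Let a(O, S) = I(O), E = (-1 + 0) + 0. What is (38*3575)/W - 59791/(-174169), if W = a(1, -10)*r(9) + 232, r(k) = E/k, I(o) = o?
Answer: 213072511667/363490703 ≈ 586.18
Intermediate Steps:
E = -1 (E = -1 + 0 = -1)
a(O, S) = O
r(k) = -1/k
W = 2087/9 (W = 1*(-1/9) + 232 = -1/9 + 232 = 2087/9 ≈ 231.89)
(38*3575)/W - 59791/(-174169) = (38*3575)/(2087/9) - 59791/(-174169) = 135850*(9/2087) - 59791*(-1/174169) = 1222650/2087 + 59791/174169 = 213072511667/363490703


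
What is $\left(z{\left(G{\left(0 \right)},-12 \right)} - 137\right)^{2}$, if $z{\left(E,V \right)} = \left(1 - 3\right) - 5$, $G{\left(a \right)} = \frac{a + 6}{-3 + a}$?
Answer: $20736$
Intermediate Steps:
$G{\left(a \right)} = \frac{6 + a}{-3 + a}$
$z{\left(E,V \right)} = -7$ ($z{\left(E,V \right)} = -2 - 5 = -7$)
$\left(z{\left(G{\left(0 \right)},-12 \right)} - 137\right)^{2} = \left(-7 - 137\right)^{2} = \left(-144\right)^{2} = 20736$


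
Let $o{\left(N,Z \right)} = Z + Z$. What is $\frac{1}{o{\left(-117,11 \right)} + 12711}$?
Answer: $\frac{1}{12733} \approx 7.8536 \cdot 10^{-5}$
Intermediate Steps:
$o{\left(N,Z \right)} = 2 Z$
$\frac{1}{o{\left(-117,11 \right)} + 12711} = \frac{1}{2 \cdot 11 + 12711} = \frac{1}{22 + 12711} = \frac{1}{12733}$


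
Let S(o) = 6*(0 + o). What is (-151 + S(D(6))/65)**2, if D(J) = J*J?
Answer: 92140801/4225 ≈ 21808.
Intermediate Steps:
D(J) = J**2
S(o) = 6*o
(-151 + S(D(6))/65)**2 = (-151 + (6*6**2)/65)**2 = (-151 + (6*36)*(1/65))**2 = (-151 + 216*(1/65))**2 = (-151 + 216/65)**2 = (-9599/65)**2 = 92140801/4225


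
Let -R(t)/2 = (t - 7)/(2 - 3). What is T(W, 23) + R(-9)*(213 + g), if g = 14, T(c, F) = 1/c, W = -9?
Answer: -65377/9 ≈ -7264.1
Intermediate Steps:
R(t) = -14 + 2*t (R(t) = -2*(t - 7)/(2 - 3) = -2*(-7 + t)/(-1) = -2*(-7 + t)*(-1) = -2*(7 - t) = -14 + 2*t)
T(W, 23) + R(-9)*(213 + g) = 1/(-9) + (-14 + 2*(-9))*(213 + 14) = -⅑ + (-14 - 18)*227 = -⅑ - 32*227 = -⅑ - 7264 = -65377/9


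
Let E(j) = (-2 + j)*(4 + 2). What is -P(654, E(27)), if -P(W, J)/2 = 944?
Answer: 1888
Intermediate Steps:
E(j) = -12 + 6*j (E(j) = (-2 + j)*6 = -12 + 6*j)
P(W, J) = -1888 (P(W, J) = -2*944 = -1888)
-P(654, E(27)) = -1*(-1888) = 1888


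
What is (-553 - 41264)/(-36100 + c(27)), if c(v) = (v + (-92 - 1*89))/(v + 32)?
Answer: 822401/710018 ≈ 1.1583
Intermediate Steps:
c(v) = (-181 + v)/(32 + v) (c(v) = (v + (-92 - 89))/(32 + v) = (v - 181)/(32 + v) = (-181 + v)/(32 + v))
(-553 - 41264)/(-36100 + c(27)) = (-553 - 41264)/(-36100 + (-181 + 27)/(32 + 27)) = -41817/(-36100 - 154/59) = -41817/(-2130054/59) = -41817*(-59/2130054) = 822401/710018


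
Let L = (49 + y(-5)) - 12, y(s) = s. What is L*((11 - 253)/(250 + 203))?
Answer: -7744/453 ≈ -17.095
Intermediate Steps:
L = 32 (L = (49 - 5) - 12 = 44 - 12 = 32)
L*((11 - 253)/(250 + 203)) = 32*((11 - 253)/(250 + 203)) = 32*(-242/453) = -7744/453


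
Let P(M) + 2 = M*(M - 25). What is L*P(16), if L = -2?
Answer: 292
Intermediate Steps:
P(M) = -2 + M*(-25 + M) (P(M) = -2 + M*(M - 25) = -2 + M*(-25 + M))
L*P(16) = -2*(-2 + 16**2 - 25*16) = -2*(-2 + 256 - 400) = -2*(-146) = 292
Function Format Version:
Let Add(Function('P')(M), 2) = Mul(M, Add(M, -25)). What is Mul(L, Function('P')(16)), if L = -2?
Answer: 292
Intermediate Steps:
Function('P')(M) = Add(-2, Mul(M, Add(-25, M))) (Function('P')(M) = Add(-2, Mul(M, Add(M, -25))) = Add(-2, Mul(M, Add(-25, M))))
Mul(L, Function('P')(16)) = Mul(-2, Add(-2, Pow(16, 2), Mul(-25, 16))) = Mul(-2, Add(-2, 256, -400)) = Mul(-2, -146) = 292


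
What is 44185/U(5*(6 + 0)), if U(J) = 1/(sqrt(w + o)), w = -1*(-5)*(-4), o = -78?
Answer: 309295*I*sqrt(2) ≈ 4.3741e+5*I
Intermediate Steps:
w = -20 (w = 5*(-4) = -20)
U(J) = -I*sqrt(2)/14 (U(J) = 1/(sqrt(-20 - 78)) = 1/(sqrt(-98)) = 1/(7*I*sqrt(2)) = -I*sqrt(2)/14)
44185/U(5*(6 + 0)) = 44185/((-I*sqrt(2)/14)) = 44185*(7*I*sqrt(2)) = 309295*I*sqrt(2)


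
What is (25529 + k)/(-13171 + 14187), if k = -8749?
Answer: 4195/254 ≈ 16.516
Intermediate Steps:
(25529 + k)/(-13171 + 14187) = (25529 - 8749)/(-13171 + 14187) = 16780/1016 = 16780*(1/1016) = 4195/254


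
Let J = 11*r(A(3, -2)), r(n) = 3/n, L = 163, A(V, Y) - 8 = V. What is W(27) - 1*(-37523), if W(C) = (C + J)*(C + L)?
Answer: 43223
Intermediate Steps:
A(V, Y) = 8 + V
J = 3 (J = 11*(3/(8 + 3)) = 11*(3/11) = 3)
W(C) = (3 + C)*(163 + C) (W(C) = (C + 3)*(C + 163) = (3 + C)*(163 + C))
W(27) - 1*(-37523) = (489 + 27**2 + 166*27) - 1*(-37523) = (489 + 729 + 4482) + 37523 = 5700 + 37523 = 43223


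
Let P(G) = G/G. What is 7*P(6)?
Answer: 7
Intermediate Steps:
P(G) = 1
7*P(6) = 7*1 = 7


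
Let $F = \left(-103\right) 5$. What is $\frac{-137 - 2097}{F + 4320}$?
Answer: $- \frac{2234}{3805} \approx -0.58712$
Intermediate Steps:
$F = -515$
$\frac{-137 - 2097}{F + 4320} = \frac{-137 - 2097}{-515 + 4320} = \frac{-137 - 2097}{3805} = \left(-2234\right) \frac{1}{3805} = - \frac{2234}{3805}$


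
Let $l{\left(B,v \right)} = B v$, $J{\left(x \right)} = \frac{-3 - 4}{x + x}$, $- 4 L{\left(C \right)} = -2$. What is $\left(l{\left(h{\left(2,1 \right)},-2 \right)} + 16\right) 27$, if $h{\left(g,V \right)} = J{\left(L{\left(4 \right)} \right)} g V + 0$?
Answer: $1188$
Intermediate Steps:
$L{\left(C \right)} = \frac{1}{2}$ ($L{\left(C \right)} = \left(- \frac{1}{4}\right) \left(-2\right) = \frac{1}{2}$)
$J{\left(x \right)} = - \frac{7}{2 x}$
$h{\left(g,V \right)} = - 7 V g$ ($h{\left(g,V \right)} = - \frac{7 \frac{1}{\frac{1}{2}}}{2} g V + 0 = \left(- \frac{7}{2}\right) 2 g V + 0 = - 7 g V + 0 = - 7 V g + 0 = - 7 V g$)
$\left(l{\left(h{\left(2,1 \right)},-2 \right)} + 16\right) 27 = \left(\left(-7\right) 1 \cdot 2 \left(-2\right) + 16\right) 27 = \left(\left(-14\right) \left(-2\right) + 16\right) 27 = \left(28 + 16\right) 27 = 44 \cdot 27 = 1188$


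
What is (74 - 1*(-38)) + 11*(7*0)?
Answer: 112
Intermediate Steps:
(74 - 1*(-38)) + 11*(7*0) = (74 + 38) + 11*0 = 112 + 0 = 112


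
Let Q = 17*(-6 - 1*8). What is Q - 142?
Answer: -380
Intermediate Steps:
Q = -238 (Q = 17*(-6 - 8) = 17*(-14) = -238)
Q - 142 = -238 - 142 = -380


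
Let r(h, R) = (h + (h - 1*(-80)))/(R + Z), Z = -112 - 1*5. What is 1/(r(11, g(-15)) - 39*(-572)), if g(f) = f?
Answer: 22/490759 ≈ 4.4829e-5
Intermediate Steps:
Z = -117 (Z = -112 - 5 = -117)
r(h, R) = (80 + 2*h)/(-117 + R) (r(h, R) = (h + (h - 1*(-80)))/(R - 117) = (h + (h + 80))/(-117 + R) = (h + (80 + h))/(-117 + R) = (80 + 2*h)/(-117 + R))
1/(r(11, g(-15)) - 39*(-572)) = 1/(2*(40 + 11)/(-117 - 15) - 39*(-572)) = 1/(2*51/(-132) + 22308) = 1/(2*(-1/132)*51 + 22308) = 1/(-17/22 + 22308) = 1/(490759/22) = 22/490759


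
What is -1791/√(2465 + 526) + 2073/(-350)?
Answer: -2073/350 - 597*√2991/997 ≈ -38.671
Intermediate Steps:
-1791/√(2465 + 526) + 2073/(-350) = -1791*√2991/2991 + 2073*(-1/350) = -597*√2991/997 - 2073/350 = -2073/350 - 597*√2991/997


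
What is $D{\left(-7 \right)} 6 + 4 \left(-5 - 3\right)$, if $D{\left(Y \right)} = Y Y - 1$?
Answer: $256$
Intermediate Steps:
$D{\left(Y \right)} = -1 + Y^{2}$ ($D{\left(Y \right)} = Y^{2} - 1 = -1 + Y^{2}$)
$D{\left(-7 \right)} 6 + 4 \left(-5 - 3\right) = \left(-1 + \left(-7\right)^{2}\right) 6 + 4 \left(-5 - 3\right) = \left(-1 + 49\right) 6 + 4 \left(-5 - 3\right) = 48 \cdot 6 + 4 \left(-8\right) = 288 - 32 = 256$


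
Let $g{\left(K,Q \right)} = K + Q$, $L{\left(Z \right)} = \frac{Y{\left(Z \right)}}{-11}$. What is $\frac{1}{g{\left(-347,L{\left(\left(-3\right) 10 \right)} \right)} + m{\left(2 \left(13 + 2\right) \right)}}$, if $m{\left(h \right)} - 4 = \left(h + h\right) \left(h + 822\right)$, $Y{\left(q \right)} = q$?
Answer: $\frac{11}{558577} \approx 1.9693 \cdot 10^{-5}$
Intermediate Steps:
$L{\left(Z \right)} = - \frac{Z}{11}$ ($L{\left(Z \right)} = \frac{Z}{-11} = Z \left(- \frac{1}{11}\right) = - \frac{Z}{11}$)
$m{\left(h \right)} = 4 + 2 h \left(822 + h\right)$ ($m{\left(h \right)} = 4 + \left(h + h\right) \left(h + 822\right) = 4 + 2 h \left(822 + h\right)$)
$\frac{1}{g{\left(-347,L{\left(\left(-3\right) 10 \right)} \right)} + m{\left(2 \left(13 + 2\right) \right)}} = \frac{1}{\left(-347 - \frac{\left(-3\right) 10}{11}\right) + \left(4 + 2 \left(2 \left(13 + 2\right)\right)^{2} + 1644 \cdot 2 \left(13 + 2\right)\right)} = \frac{1}{\left(-347 - - \frac{30}{11}\right) + \left(4 + 2 \left(2 \cdot 15\right)^{2} + 1644 \cdot 2 \cdot 15\right)} = \frac{1}{\left(-347 + \frac{30}{11}\right) + \left(4 + 2 \cdot 30^{2} + 1644 \cdot 30\right)} = \frac{1}{- \frac{3787}{11} + \left(4 + 2 \cdot 900 + 49320\right)} = \frac{1}{- \frac{3787}{11} + \left(4 + 1800 + 49320\right)} = \frac{1}{- \frac{3787}{11} + 51124} = \frac{1}{\frac{558577}{11}} = \frac{11}{558577}$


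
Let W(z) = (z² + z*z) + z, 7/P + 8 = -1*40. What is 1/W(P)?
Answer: -1152/119 ≈ -9.6807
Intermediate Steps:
P = -7/48 (P = 7/(-8 - 1*40) = 7/(-8 - 40) = 7/(-48) = 7*(-1/48) = -7/48 ≈ -0.14583)
W(z) = z + 2*z² (W(z) = (z² + z²) + z = 2*z² + z = z + 2*z²)
1/W(P) = 1/(-7*(1 + 2*(-7/48))/48) = 1/(-7*(1 - 7/24)/48) = 1/(-7/48*17/24) = 1/(-119/1152) = -1152/119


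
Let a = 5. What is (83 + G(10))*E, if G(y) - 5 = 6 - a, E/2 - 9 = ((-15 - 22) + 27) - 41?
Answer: -7476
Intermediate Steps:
E = -84 (E = 18 + 2*(((-15 - 22) + 27) - 41) = 18 + 2*((-37 + 27) - 41) = 18 + 2*(-10 - 41) = 18 + 2*(-51) = 18 - 102 = -84)
G(y) = 6 (G(y) = 5 + (6 - 1*5) = 5 + (6 - 5) = 5 + 1 = 6)
(83 + G(10))*E = (83 + 6)*(-84) = 89*(-84) = -7476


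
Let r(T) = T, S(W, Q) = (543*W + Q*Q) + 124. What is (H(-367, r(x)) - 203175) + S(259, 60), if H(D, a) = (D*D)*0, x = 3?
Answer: -58814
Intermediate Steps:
S(W, Q) = 124 + Q² + 543*W (S(W, Q) = (543*W + Q²) + 124 = (Q² + 543*W) + 124 = 124 + Q² + 543*W)
H(D, a) = 0 (H(D, a) = D²*0 = 0)
(H(-367, r(x)) - 203175) + S(259, 60) = (0 - 203175) + (124 + 60² + 543*259) = -203175 + (124 + 3600 + 140637) = -203175 + 144361 = -58814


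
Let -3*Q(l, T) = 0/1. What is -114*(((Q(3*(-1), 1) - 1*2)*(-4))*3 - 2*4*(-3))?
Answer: -5472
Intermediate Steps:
Q(l, T) = 0 (Q(l, T) = -0/1 = -0 = -⅓*0 = 0)
-114*(((Q(3*(-1), 1) - 1*2)*(-4))*3 - 2*4*(-3)) = -114*(((0 - 1*2)*(-4))*3 - 2*4*(-3)) = -114*(((0 - 2)*(-4))*3 - 8*(-3)) = -114*(-2*(-4)*3 + 24) = -114*(8*3 + 24) = -114*(24 + 24) = -114*48 = -5472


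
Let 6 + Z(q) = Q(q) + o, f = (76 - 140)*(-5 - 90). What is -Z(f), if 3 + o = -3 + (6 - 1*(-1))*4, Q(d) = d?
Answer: -6096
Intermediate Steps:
o = 22 (o = -3 + (-3 + (6 - 1*(-1))*4) = -3 + (-3 + (6 + 1)*4) = -3 + (-3 + 7*4) = -3 + (-3 + 28) = -3 + 25 = 22)
f = 6080 (f = -64*(-95) = 6080)
Z(q) = 16 + q (Z(q) = -6 + (q + 22) = -6 + (22 + q) = 16 + q)
-Z(f) = -(16 + 6080) = -1*6096 = -6096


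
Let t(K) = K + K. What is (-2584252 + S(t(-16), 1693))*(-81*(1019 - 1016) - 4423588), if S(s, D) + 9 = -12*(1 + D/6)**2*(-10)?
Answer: -93401348112637/3 ≈ -3.1134e+13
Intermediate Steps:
t(K) = 2*K
S(s, D) = -9 + 120*(1 + D/6)**2 (S(s, D) = -9 - 12*(1 + D/6)**2*(-10) = -9 + 120*(1 + D/6)**2)
(-2584252 + S(t(-16), 1693))*(-81*(1019 - 1016) - 4423588) = (-2584252 + (-9 + 10*(6 + 1693)**2/3))*(-81*(1019 - 1016) - 4423588) = (-2584252 + (-9 + (10/3)*1699**2))*(-81*3 - 4423588) = (-2584252 + (-9 + (10/3)*2886601))*(-243 - 4423588) = (-2584252 + (-9 + 28866010/3))*(-4423831) = (-2584252 + 28865983/3)*(-4423831) = (21113227/3)*(-4423831) = -93401348112637/3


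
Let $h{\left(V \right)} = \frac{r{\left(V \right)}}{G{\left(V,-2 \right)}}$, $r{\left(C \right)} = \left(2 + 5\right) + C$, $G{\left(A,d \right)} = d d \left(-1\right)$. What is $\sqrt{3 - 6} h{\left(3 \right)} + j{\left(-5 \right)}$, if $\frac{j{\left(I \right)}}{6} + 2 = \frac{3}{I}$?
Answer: $- \frac{78}{5} - \frac{5 i \sqrt{3}}{2} \approx -15.6 - 4.3301 i$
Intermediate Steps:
$G{\left(A,d \right)} = - d^{2}$ ($G{\left(A,d \right)} = d^{2} \left(-1\right) = - d^{2}$)
$r{\left(C \right)} = 7 + C$
$j{\left(I \right)} = -12 + \frac{18}{I}$ ($j{\left(I \right)} = -12 + 6 \frac{3}{I} = -12 + \frac{18}{I}$)
$h{\left(V \right)} = - \frac{7}{4} - \frac{V}{4}$ ($h{\left(V \right)} = \frac{7 + V}{\left(-1\right) \left(-2\right)^{2}} = \frac{7 + V}{\left(-1\right) 4} = \frac{7 + V}{-4} = \left(7 + V\right) \left(- \frac{1}{4}\right) = - \frac{7}{4} - \frac{V}{4}$)
$\sqrt{3 - 6} h{\left(3 \right)} + j{\left(-5 \right)} = \sqrt{3 - 6} \left(- \frac{7}{4} - \frac{3}{4}\right) - \left(12 - \frac{18}{-5}\right) = \sqrt{-3} \left(- \frac{7}{4} - \frac{3}{4}\right) + \left(-12 + 18 \left(- \frac{1}{5}\right)\right) = i \sqrt{3} \left(- \frac{5}{2}\right) - \frac{78}{5} = - \frac{5 i \sqrt{3}}{2} - \frac{78}{5} = - \frac{78}{5} - \frac{5 i \sqrt{3}}{2}$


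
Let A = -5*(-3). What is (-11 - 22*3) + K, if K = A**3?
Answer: 3298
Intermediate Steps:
A = 15
K = 3375 (K = 15**3 = 3375)
(-11 - 22*3) + K = (-11 - 22*3) + 3375 = (-11 - 66) + 3375 = -77 + 3375 = 3298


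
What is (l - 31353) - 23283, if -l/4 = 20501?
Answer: -136640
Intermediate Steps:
l = -82004 (l = -4*20501 = -82004)
(l - 31353) - 23283 = (-82004 - 31353) - 23283 = -113357 - 23283 = -136640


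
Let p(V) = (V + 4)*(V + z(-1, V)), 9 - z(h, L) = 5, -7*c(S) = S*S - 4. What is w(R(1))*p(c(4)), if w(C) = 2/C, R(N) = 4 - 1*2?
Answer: 256/49 ≈ 5.2245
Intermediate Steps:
c(S) = 4/7 - S²/7 (c(S) = -(S*S - 4)/7 = -(S² - 4)/7 = -(-4 + S²)/7 = 4/7 - S²/7)
R(N) = 2 (R(N) = 4 - 2 = 2)
z(h, L) = 4 (z(h, L) = 9 - 1*5 = 9 - 5 = 4)
p(V) = (4 + V)² (p(V) = (V + 4)*(V + 4) = (4 + V)*(4 + V) = (4 + V)²)
w(R(1))*p(c(4)) = (2/2)*(16 + (4/7 - ⅐*4²)² + 8*(4/7 - ⅐*4²)) = (2*(½))*(16 + (4/7 - ⅐*16)² + 8*(4/7 - ⅐*16)) = 1*(16 + (4/7 - 16/7)² + 8*(4/7 - 16/7)) = 1*(16 + (-12/7)² + 8*(-12/7)) = 1*(16 + 144/49 - 96/7) = 1*(256/49) = 256/49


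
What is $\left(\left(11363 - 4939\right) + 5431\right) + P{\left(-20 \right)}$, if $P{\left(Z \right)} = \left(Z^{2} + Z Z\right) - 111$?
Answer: $12544$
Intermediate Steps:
$P{\left(Z \right)} = -111 + 2 Z^{2}$ ($P{\left(Z \right)} = \left(Z^{2} + Z^{2}\right) - 111 = 2 Z^{2} - 111 = -111 + 2 Z^{2}$)
$\left(\left(11363 - 4939\right) + 5431\right) + P{\left(-20 \right)} = \left(\left(11363 - 4939\right) + 5431\right) - \left(111 - 2 \left(-20\right)^{2}\right) = \left(6424 + 5431\right) + \left(-111 + 2 \cdot 400\right) = 11855 + \left(-111 + 800\right) = 11855 + 689 = 12544$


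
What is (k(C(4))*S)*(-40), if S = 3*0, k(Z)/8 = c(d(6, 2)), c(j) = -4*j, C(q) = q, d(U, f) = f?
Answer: 0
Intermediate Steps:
k(Z) = -64 (k(Z) = 8*(-4*2) = 8*(-8) = -64)
S = 0
(k(C(4))*S)*(-40) = -64*0*(-40) = 0*(-40) = 0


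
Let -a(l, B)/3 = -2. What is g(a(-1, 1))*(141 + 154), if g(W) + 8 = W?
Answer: -590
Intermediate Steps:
a(l, B) = 6 (a(l, B) = -3*(-2) = 6)
g(W) = -8 + W
g(a(-1, 1))*(141 + 154) = (-8 + 6)*(141 + 154) = -2*295 = -590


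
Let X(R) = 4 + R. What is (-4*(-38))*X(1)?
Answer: 760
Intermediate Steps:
(-4*(-38))*X(1) = (-4*(-38))*(4 + 1) = 152*5 = 760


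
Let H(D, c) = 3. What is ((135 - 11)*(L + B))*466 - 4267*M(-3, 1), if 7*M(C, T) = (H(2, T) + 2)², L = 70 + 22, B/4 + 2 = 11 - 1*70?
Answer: -61588851/7 ≈ -8.7984e+6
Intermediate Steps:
B = -244 (B = -8 + 4*(11 - 1*70) = -8 + 4*(11 - 70) = -8 + 4*(-59) = -8 - 236 = -244)
L = 92
M(C, T) = 25/7 (M(C, T) = (3 + 2)²/7 = (⅐)*5² = (⅐)*25 = 25/7)
((135 - 11)*(L + B))*466 - 4267*M(-3, 1) = ((135 - 11)*(92 - 244))*466 - 4267*25/7 = (124*(-152))*466 - 1*106675/7 = -18848*466 - 106675/7 = -8783168 - 106675/7 = -61588851/7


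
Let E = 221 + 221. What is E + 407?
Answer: 849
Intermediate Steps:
E = 442
E + 407 = 442 + 407 = 849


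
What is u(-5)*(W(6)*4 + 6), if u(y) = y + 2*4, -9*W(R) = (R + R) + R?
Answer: -6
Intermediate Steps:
W(R) = -R/3 (W(R) = -((R + R) + R)/9 = -(2*R + R)/9 = -R/3)
u(y) = 8 + y (u(y) = y + 8 = 8 + y)
u(-5)*(W(6)*4 + 6) = (8 - 5)*(-⅓*6*4 + 6) = 3*(-2*4 + 6) = 3*(-8 + 6) = 3*(-2) = -6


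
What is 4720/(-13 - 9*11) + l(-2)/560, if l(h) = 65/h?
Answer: -9453/224 ≈ -42.201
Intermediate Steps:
4720/(-13 - 9*11) + l(-2)/560 = 4720/(-13 - 9*11) + (65/(-2))/560 = 4720/(-13 - 99) + (65*(-½))*(1/560) = 4720/(-112) - 65/2*1/560 = 4720*(-1/112) - 13/224 = -295/7 - 13/224 = -9453/224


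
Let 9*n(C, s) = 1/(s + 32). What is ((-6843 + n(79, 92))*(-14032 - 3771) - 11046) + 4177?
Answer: 135950053157/1116 ≈ 1.2182e+8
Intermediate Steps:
n(C, s) = 1/(9*(32 + s)) (n(C, s) = 1/(9*(s + 32)) = 1/(9*(32 + s)))
((-6843 + n(79, 92))*(-14032 - 3771) - 11046) + 4177 = ((-6843 + 1/(9*(32 + 92)))*(-14032 - 3771) - 11046) + 4177 = ((-6843 + (⅑)/124)*(-17803) - 11046) + 4177 = ((-6843 + (⅑)*(1/124))*(-17803) - 11046) + 4177 = ((-6843 + 1/1116)*(-17803) - 11046) + 4177 = (-7636787/1116*(-17803) - 11046) + 4177 = (135957718961/1116 - 11046) + 4177 = 135945391625/1116 + 4177 = 135950053157/1116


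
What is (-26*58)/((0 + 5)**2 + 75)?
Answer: -377/25 ≈ -15.080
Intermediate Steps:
(-26*58)/((0 + 5)**2 + 75) = -1508/(5**2 + 75) = -1508/(25 + 75) = -1508/100 = -1508*1/100 = -377/25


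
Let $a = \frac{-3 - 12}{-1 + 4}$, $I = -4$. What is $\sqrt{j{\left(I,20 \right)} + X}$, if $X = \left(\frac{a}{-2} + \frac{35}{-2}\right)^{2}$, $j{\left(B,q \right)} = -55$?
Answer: $\sqrt{170} \approx 13.038$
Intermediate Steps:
$a = -5$ ($a = - \frac{15}{3} = \left(-15\right) \frac{1}{3} = -5$)
$X = 225$ ($X = \left(- \frac{5}{-2} + \frac{35}{-2}\right)^{2} = \left(\left(-5\right) \left(- \frac{1}{2}\right) + 35 \left(- \frac{1}{2}\right)\right)^{2} = \left(\frac{5}{2} - \frac{35}{2}\right)^{2} = \left(-15\right)^{2} = 225$)
$\sqrt{j{\left(I,20 \right)} + X} = \sqrt{-55 + 225} = \sqrt{170}$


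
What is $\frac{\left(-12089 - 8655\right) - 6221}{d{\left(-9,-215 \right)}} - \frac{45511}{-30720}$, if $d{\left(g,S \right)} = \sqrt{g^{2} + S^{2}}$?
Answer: $\frac{45511}{30720} - \frac{26965 \sqrt{274}}{3562} \approx -123.83$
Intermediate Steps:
$d{\left(g,S \right)} = \sqrt{S^{2} + g^{2}}$
$\frac{\left(-12089 - 8655\right) - 6221}{d{\left(-9,-215 \right)}} - \frac{45511}{-30720} = \frac{\left(-12089 - 8655\right) - 6221}{\sqrt{\left(-215\right)^{2} + \left(-9\right)^{2}}} - \frac{45511}{-30720} = \frac{\left(-12089 - 8655\right) - 6221}{\sqrt{46225 + 81}} - - \frac{45511}{30720} = \frac{-20744 - 6221}{\sqrt{46306}} + \frac{45511}{30720} = - \frac{26965}{13 \sqrt{274}} + \frac{45511}{30720} = - 26965 \frac{\sqrt{274}}{3562} + \frac{45511}{30720} = - \frac{26965 \sqrt{274}}{3562} + \frac{45511}{30720} = \frac{45511}{30720} - \frac{26965 \sqrt{274}}{3562}$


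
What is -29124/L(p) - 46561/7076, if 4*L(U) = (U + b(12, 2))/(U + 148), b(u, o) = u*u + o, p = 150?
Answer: -30707854933/261812 ≈ -1.1729e+5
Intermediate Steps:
b(u, o) = o + u² (b(u, o) = u² + o = o + u²)
L(U) = (146 + U)/(4*(148 + U)) (L(U) = ((U + (2 + 12²))/(U + 148))/4 = ((U + (2 + 144))/(148 + U))/4 = ((U + 146)/(148 + U))/4 = ((146 + U)/(148 + U))/4 = (146 + U)/(4*(148 + U)))
-29124/L(p) - 46561/7076 = -29124*4*(148 + 150)/(146 + 150) - 46561/7076 = -29124/((¼)*296/298) - 46561*1/7076 = -29124/((¼)*(1/298)*296) - 46561/7076 = -29124/37/149 - 46561/7076 = -29124*149/37 - 46561/7076 = -4339476/37 - 46561/7076 = -30707854933/261812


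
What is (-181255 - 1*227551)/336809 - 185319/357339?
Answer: -69499811435/40118330417 ≈ -1.7324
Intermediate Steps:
(-181255 - 1*227551)/336809 - 185319/357339 = (-181255 - 227551)*(1/336809) - 185319*1/357339 = -408806*1/336809 - 61773/119113 = -408806/336809 - 61773/119113 = -69499811435/40118330417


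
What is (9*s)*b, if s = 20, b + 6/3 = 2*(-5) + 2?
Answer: -1800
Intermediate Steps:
b = -10 (b = -2 + (2*(-5) + 2) = -2 + (-10 + 2) = -2 - 8 = -10)
(9*s)*b = (9*20)*(-10) = 180*(-10) = -1800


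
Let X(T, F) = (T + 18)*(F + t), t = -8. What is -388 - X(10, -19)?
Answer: 368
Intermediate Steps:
X(T, F) = (-8 + F)*(18 + T) (X(T, F) = (T + 18)*(F - 8) = (18 + T)*(-8 + F) = (-8 + F)*(18 + T))
-388 - X(10, -19) = -388 - (-144 - 8*10 + 18*(-19) - 19*10) = -388 - (-144 - 80 - 342 - 190) = -388 - 1*(-756) = -388 + 756 = 368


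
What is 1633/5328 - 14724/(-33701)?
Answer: 133483205/179558928 ≈ 0.74339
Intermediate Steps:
1633/5328 - 14724/(-33701) = 1633*(1/5328) - 14724*(-1/33701) = 1633/5328 + 14724/33701 = 133483205/179558928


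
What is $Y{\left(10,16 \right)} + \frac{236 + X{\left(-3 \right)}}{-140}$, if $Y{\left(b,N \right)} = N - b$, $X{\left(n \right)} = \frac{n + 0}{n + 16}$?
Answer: $\frac{1571}{364} \approx 4.3159$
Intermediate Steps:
$X{\left(n \right)} = \frac{n}{16 + n}$
$Y{\left(10,16 \right)} + \frac{236 + X{\left(-3 \right)}}{-140} = \left(16 - 10\right) + \frac{236 - \frac{3}{16 - 3}}{-140} = \left(16 - 10\right) + \left(236 - \frac{3}{13}\right) \left(- \frac{1}{140}\right) = 6 + \left(236 - \frac{3}{13}\right) \left(- \frac{1}{140}\right) = 6 + \frac{3065}{13} \left(- \frac{1}{140}\right) = 6 - \frac{613}{364} = \frac{1571}{364}$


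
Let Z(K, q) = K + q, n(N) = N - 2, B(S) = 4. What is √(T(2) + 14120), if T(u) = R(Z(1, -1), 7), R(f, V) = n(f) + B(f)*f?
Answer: √14118 ≈ 118.82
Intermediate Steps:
n(N) = -2 + N
R(f, V) = -2 + 5*f (R(f, V) = (-2 + f) + 4*f = -2 + 5*f)
T(u) = -2 (T(u) = -2 + 5*(1 - 1) = -2 + 5*0 = -2 + 0 = -2)
√(T(2) + 14120) = √(-2 + 14120) = √14118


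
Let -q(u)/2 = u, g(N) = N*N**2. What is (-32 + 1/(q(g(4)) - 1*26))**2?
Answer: 24295041/23716 ≈ 1024.4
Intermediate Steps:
g(N) = N**3
q(u) = -2*u
(-32 + 1/(q(g(4)) - 1*26))**2 = (-32 + 1/(-2*4**3 - 1*26))**2 = (-32 + 1/(-2*64 - 26))**2 = (-32 + 1/(-128 - 26))**2 = (-32 + 1/(-154))**2 = (-32 - 1/154)**2 = (-4929/154)**2 = 24295041/23716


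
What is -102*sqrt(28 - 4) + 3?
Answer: 3 - 204*sqrt(6) ≈ -496.70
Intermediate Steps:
-102*sqrt(28 - 4) + 3 = -204*sqrt(6) + 3 = 3 - 204*sqrt(6)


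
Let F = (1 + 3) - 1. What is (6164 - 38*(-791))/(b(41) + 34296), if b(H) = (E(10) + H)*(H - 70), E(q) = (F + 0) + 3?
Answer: 36222/32933 ≈ 1.0999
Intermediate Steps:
F = 3 (F = 4 - 1 = 3)
E(q) = 6 (E(q) = (3 + 0) + 3 = 3 + 3 = 6)
b(H) = (-70 + H)*(6 + H) (b(H) = (6 + H)*(H - 70) = (6 + H)*(-70 + H) = (-70 + H)*(6 + H))
(6164 - 38*(-791))/(b(41) + 34296) = (6164 - 38*(-791))/((-420 + 41**2 - 64*41) + 34296) = (6164 + 30058)/((-420 + 1681 - 2624) + 34296) = 36222/(-1363 + 34296) = 36222/32933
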